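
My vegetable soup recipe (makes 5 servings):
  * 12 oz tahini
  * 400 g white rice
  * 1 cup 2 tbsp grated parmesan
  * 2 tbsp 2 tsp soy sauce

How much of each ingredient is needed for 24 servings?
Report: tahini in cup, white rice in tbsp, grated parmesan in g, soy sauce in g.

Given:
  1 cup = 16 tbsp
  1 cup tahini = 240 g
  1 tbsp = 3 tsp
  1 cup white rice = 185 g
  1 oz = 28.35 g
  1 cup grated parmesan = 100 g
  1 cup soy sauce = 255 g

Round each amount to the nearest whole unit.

tahini: 7 cup; white rice: 166 tbsp; grated parmesan: 540 g; soy sauce: 204 g

Scaling factor: 24/5 = 4.8.
tahini: 12 oz × 24/5 × 28.35 g/oz ÷ 240 g/cup ≈ 7 cup
white rice: 400 g × 24/5 ÷ 185 g/cup × 16 tbsp/cup ≈ 166 tbsp
grated parmesan: (1 cup + 2 tbsp = 1.125 cup) × 24/5 × 100 g/cup = 540 g
soy sauce: (2 tbsp + 2 tsp = 8/3 tbsp) × 24/5 ÷ 16 tbsp/cup × 255 g/cup = 204 g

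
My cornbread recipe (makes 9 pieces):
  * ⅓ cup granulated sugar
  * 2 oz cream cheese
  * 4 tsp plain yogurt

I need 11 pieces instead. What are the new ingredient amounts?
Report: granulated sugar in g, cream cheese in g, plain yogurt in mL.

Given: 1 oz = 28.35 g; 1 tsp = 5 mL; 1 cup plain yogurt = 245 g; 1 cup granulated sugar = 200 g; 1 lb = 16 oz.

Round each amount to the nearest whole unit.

granulated sugar: 81 g; cream cheese: 69 g; plain yogurt: 24 mL

Scaling factor: 11/9.
granulated sugar: 1/3 cup × 11/9 × 200 g/cup ≈ 81 g
cream cheese: 2 oz × 11/9 × 28.35 g/oz ≈ 69 g
plain yogurt: 4 tsp × 11/9 × 5 mL/tsp ≈ 24 mL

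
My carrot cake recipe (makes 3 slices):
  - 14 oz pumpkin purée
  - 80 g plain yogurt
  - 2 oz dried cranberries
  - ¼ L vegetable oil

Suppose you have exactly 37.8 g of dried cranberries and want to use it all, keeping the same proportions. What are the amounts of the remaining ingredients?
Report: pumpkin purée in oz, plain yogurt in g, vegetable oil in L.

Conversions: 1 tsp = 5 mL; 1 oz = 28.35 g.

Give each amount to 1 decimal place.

pumpkin purée: 9.3 oz; plain yogurt: 53.3 g; vegetable oil: 0.2 L

The original recipe has 56.7 g of dried cranberries, so the scaling factor is 37.8 ÷ 56.7 = 2/3.
pumpkin purée: 14 oz × 2/3 ≈ 9.3 oz
plain yogurt: 80 g × 2/3 ≈ 53.3 g
vegetable oil: 0.25 L × 2/3 ≈ 0.2 L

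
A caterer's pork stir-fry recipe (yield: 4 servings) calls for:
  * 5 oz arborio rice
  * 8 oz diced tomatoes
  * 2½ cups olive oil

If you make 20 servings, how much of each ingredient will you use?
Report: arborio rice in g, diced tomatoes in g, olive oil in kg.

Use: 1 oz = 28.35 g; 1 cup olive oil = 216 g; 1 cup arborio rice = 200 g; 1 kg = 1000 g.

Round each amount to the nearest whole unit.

arborio rice: 709 g; diced tomatoes: 1134 g; olive oil: 3 kg

Scaling factor: 20/4 = 5.
arborio rice: 5 oz × 5 × 28.35 g/oz ≈ 709 g
diced tomatoes: 8 oz × 5 × 28.35 g/oz = 1134 g
olive oil: 2.5 cup × 5 × 216 g/cup ÷ 1000 g/kg ≈ 3 kg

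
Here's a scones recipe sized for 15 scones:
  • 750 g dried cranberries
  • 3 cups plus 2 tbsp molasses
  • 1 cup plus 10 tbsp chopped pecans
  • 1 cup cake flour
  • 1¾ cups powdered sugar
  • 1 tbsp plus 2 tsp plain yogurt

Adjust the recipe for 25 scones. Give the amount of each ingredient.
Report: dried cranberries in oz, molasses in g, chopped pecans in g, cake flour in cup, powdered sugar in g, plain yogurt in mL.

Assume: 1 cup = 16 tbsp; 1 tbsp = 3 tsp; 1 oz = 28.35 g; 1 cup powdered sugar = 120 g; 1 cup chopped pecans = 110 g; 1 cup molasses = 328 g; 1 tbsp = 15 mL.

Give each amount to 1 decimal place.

Scaling factor: 25/15 = 5/3.
dried cranberries: 750 g × 5/3 ÷ 28.35 g/oz ≈ 44.1 oz
molasses: (3 cup + 2 tbsp = 3.125 cup) × 5/3 × 328 g/cup ≈ 1708.3 g
chopped pecans: (1 cup + 10 tbsp = 1.625 cup) × 5/3 × 110 g/cup ≈ 297.9 g
cake flour: 1 cup × 5/3 ≈ 1.7 cup
powdered sugar: 1.75 cup × 5/3 × 120 g/cup = 350.0 g
plain yogurt: (1 tbsp + 2 tsp = 5/3 tbsp) × 5/3 × 15 mL/tbsp ≈ 41.7 mL

dried cranberries: 44.1 oz; molasses: 1708.3 g; chopped pecans: 297.9 g; cake flour: 1.7 cup; powdered sugar: 350.0 g; plain yogurt: 41.7 mL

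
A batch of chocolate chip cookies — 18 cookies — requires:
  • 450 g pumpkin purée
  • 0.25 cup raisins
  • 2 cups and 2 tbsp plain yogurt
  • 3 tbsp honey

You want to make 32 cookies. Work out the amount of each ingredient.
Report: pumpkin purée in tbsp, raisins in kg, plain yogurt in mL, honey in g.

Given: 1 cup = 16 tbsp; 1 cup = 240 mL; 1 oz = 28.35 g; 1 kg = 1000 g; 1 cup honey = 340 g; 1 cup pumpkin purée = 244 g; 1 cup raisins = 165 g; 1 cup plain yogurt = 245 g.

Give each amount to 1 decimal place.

pumpkin purée: 52.5 tbsp; raisins: 0.1 kg; plain yogurt: 906.7 mL; honey: 113.3 g

Scaling factor: 32/18 = 16/9.
pumpkin purée: 450 g × 16/9 ÷ 244 g/cup × 16 tbsp/cup ≈ 52.5 tbsp
raisins: 0.25 cup × 16/9 × 165 g/cup ÷ 1000 g/kg ≈ 0.1 kg
plain yogurt: (2 cup + 2 tbsp = 2.125 cup) × 16/9 × 240 mL/cup ≈ 906.7 mL
honey: 3 tbsp × 16/9 ÷ 16 tbsp/cup × 340 g/cup ≈ 113.3 g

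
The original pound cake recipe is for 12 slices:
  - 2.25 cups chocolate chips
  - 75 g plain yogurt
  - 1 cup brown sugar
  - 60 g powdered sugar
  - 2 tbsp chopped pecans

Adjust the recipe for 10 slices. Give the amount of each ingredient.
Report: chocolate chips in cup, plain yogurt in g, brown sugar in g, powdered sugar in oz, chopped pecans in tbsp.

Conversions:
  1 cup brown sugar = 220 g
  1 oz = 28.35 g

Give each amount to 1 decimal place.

chocolate chips: 1.9 cup; plain yogurt: 62.5 g; brown sugar: 183.3 g; powdered sugar: 1.8 oz; chopped pecans: 1.7 tbsp

Scaling factor: 10/12 = 5/6.
chocolate chips: 2.25 cup × 5/6 ≈ 1.9 cup
plain yogurt: 75 g × 5/6 = 62.5 g
brown sugar: 1 cup × 5/6 × 220 g/cup ≈ 183.3 g
powdered sugar: 60 g × 5/6 ÷ 28.35 g/oz ≈ 1.8 oz
chopped pecans: 2 tbsp × 5/6 ≈ 1.7 tbsp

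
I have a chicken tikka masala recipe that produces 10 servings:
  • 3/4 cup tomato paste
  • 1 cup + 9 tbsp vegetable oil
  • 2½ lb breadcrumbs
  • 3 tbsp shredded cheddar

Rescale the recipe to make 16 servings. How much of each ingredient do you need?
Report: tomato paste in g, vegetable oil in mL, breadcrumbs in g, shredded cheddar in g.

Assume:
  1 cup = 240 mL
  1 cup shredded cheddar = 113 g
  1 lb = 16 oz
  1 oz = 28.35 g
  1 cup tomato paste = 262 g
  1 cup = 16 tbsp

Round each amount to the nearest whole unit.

tomato paste: 314 g; vegetable oil: 600 mL; breadcrumbs: 1814 g; shredded cheddar: 34 g

Scaling factor: 16/10 = 8/5 = 1.6.
tomato paste: 0.75 cup × 8/5 × 262 g/cup ≈ 314 g
vegetable oil: (1 cup + 9 tbsp = 1.5625 cup) × 8/5 × 240 mL/cup = 600 mL
breadcrumbs: 2.5 lb × 8/5 × 16 oz/lb × 28.35 g/oz ≈ 1814 g
shredded cheddar: 3 tbsp × 8/5 ÷ 16 tbsp/cup × 113 g/cup ≈ 34 g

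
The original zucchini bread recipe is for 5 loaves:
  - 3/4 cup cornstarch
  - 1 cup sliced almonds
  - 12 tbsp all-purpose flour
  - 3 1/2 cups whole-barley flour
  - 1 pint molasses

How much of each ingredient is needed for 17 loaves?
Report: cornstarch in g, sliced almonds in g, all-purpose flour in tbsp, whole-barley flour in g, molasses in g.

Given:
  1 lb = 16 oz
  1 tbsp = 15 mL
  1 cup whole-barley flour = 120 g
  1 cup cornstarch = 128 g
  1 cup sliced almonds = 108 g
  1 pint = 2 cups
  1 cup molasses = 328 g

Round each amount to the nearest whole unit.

Scaling factor: 17/5 = 3.4.
cornstarch: 0.75 cup × 17/5 × 128 g/cup ≈ 326 g
sliced almonds: 1 cup × 17/5 × 108 g/cup ≈ 367 g
all-purpose flour: 12 tbsp × 17/5 ≈ 41 tbsp
whole-barley flour: 3.5 cup × 17/5 × 120 g/cup = 1428 g
molasses: 1 pint × 17/5 × 2 cup/pint × 328 g/cup ≈ 2230 g

cornstarch: 326 g; sliced almonds: 367 g; all-purpose flour: 41 tbsp; whole-barley flour: 1428 g; molasses: 2230 g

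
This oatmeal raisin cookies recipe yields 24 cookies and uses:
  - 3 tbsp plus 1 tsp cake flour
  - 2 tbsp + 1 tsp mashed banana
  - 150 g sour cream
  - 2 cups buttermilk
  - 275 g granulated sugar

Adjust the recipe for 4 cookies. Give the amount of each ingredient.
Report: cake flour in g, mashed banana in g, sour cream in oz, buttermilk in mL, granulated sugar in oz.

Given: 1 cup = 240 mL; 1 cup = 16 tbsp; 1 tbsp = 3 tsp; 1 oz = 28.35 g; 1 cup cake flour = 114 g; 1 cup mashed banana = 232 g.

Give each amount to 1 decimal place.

Scaling factor: 4/24 = 1/6.
cake flour: (3 tbsp + 1 tsp = 10/3 tbsp) × 1/6 ÷ 16 tbsp/cup × 114 g/cup ≈ 4.0 g
mashed banana: (2 tbsp + 1 tsp = 7/3 tbsp) × 1/6 ÷ 16 tbsp/cup × 232 g/cup ≈ 5.6 g
sour cream: 150 g × 1/6 ÷ 28.35 g/oz ≈ 0.9 oz
buttermilk: 2 cup × 1/6 × 240 mL/cup = 80.0 mL
granulated sugar: 275 g × 1/6 ÷ 28.35 g/oz ≈ 1.6 oz

cake flour: 4.0 g; mashed banana: 5.6 g; sour cream: 0.9 oz; buttermilk: 80.0 mL; granulated sugar: 1.6 oz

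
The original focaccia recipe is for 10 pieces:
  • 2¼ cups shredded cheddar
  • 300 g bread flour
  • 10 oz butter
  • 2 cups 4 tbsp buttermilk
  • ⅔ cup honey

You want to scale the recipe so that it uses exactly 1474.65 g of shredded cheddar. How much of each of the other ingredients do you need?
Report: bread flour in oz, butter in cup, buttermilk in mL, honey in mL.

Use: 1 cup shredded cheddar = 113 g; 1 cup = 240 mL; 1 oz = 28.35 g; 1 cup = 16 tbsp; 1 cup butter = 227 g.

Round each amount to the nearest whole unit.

bread flour: 61 oz; butter: 7 cup; buttermilk: 3132 mL; honey: 928 mL

The original recipe has 254.25 g of shredded cheddar, so the scaling factor is 1474.65 ÷ 254.25 = 29/5 = 5.8.
bread flour: 300 g × 29/5 ÷ 28.35 g/oz ≈ 61 oz
butter: 10 oz × 29/5 × 28.35 g/oz ÷ 227 g/cup ≈ 7 cup
buttermilk: (2 cup + 4 tbsp = 2.25 cup) × 29/5 × 240 mL/cup = 3132 mL
honey: 2/3 cup × 29/5 × 240 mL/cup = 928 mL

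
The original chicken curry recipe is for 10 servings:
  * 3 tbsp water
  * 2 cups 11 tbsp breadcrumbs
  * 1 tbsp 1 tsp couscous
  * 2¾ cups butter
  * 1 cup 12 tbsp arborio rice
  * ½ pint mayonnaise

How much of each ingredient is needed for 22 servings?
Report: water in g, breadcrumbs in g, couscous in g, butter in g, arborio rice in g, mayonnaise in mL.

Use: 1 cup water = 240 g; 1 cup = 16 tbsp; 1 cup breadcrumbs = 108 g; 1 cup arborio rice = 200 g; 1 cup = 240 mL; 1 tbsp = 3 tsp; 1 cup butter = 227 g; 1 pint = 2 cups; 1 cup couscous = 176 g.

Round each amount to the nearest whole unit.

water: 99 g; breadcrumbs: 639 g; couscous: 32 g; butter: 1373 g; arborio rice: 770 g; mayonnaise: 528 mL

Scaling factor: 22/10 = 11/5 = 2.2.
water: 3 tbsp × 11/5 ÷ 16 tbsp/cup × 240 g/cup = 99 g
breadcrumbs: (2 cup + 11 tbsp = 2.6875 cup) × 11/5 × 108 g/cup ≈ 639 g
couscous: (1 tbsp + 1 tsp = 4/3 tbsp) × 11/5 ÷ 16 tbsp/cup × 176 g/cup ≈ 32 g
butter: 2.75 cup × 11/5 × 227 g/cup ≈ 1373 g
arborio rice: (1 cup + 12 tbsp = 1.75 cup) × 11/5 × 200 g/cup = 770 g
mayonnaise: 0.5 pint × 11/5 × 2 cup/pint × 240 mL/cup = 528 mL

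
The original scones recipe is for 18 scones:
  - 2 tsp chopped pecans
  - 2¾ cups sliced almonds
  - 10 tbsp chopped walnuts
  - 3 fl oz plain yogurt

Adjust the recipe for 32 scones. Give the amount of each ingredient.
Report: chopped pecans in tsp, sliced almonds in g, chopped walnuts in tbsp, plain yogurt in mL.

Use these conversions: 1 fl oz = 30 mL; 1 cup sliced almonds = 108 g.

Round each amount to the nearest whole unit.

chopped pecans: 4 tsp; sliced almonds: 528 g; chopped walnuts: 18 tbsp; plain yogurt: 160 mL

Scaling factor: 32/18 = 16/9.
chopped pecans: 2 tsp × 16/9 ≈ 4 tsp
sliced almonds: 2.75 cup × 16/9 × 108 g/cup = 528 g
chopped walnuts: 10 tbsp × 16/9 ≈ 18 tbsp
plain yogurt: 3 fl oz × 16/9 × 30 mL/fl oz = 160 mL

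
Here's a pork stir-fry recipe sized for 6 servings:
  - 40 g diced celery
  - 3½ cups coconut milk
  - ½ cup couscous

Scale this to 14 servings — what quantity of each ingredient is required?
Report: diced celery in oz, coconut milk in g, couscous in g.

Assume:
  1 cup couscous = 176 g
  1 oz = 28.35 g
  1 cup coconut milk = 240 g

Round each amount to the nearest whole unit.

Scaling factor: 14/6 = 7/3.
diced celery: 40 g × 7/3 ÷ 28.35 g/oz ≈ 3 oz
coconut milk: 3.5 cup × 7/3 × 240 g/cup = 1960 g
couscous: 0.5 cup × 7/3 × 176 g/cup ≈ 205 g

diced celery: 3 oz; coconut milk: 1960 g; couscous: 205 g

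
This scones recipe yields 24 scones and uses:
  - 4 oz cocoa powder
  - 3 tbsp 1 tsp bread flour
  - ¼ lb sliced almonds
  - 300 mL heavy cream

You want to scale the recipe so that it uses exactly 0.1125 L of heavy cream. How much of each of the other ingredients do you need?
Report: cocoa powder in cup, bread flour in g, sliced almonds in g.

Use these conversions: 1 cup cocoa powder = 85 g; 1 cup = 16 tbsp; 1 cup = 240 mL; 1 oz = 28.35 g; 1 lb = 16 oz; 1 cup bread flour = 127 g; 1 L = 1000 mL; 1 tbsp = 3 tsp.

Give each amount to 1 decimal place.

The original recipe has 0.3 L of heavy cream, so the scaling factor is 0.1125 ÷ 0.3 = 3/8 = 0.375.
cocoa powder: 4 oz × 3/8 × 28.35 g/oz ÷ 85 g/cup ≈ 0.5 cup
bread flour: (3 tbsp + 1 tsp = 10/3 tbsp) × 3/8 ÷ 16 tbsp/cup × 127 g/cup ≈ 9.9 g
sliced almonds: 0.25 lb × 3/8 × 16 oz/lb × 28.35 g/oz ≈ 42.5 g

cocoa powder: 0.5 cup; bread flour: 9.9 g; sliced almonds: 42.5 g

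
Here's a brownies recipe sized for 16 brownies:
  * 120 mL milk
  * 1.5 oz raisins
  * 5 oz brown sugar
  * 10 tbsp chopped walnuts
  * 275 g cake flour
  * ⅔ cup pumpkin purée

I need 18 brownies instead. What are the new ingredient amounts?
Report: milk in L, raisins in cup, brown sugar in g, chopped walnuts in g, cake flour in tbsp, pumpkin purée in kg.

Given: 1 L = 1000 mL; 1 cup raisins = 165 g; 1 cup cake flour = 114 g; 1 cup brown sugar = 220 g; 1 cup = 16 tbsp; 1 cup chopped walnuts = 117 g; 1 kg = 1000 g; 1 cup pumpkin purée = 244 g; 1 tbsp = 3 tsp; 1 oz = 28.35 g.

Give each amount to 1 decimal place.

Scaling factor: 18/16 = 9/8 = 1.125.
milk: 120 mL × 9/8 ÷ 1000 mL/L ≈ 0.1 L
raisins: 1.5 oz × 9/8 × 28.35 g/oz ÷ 165 g/cup ≈ 0.3 cup
brown sugar: 5 oz × 9/8 × 28.35 g/oz ≈ 159.5 g
chopped walnuts: 10 tbsp × 9/8 ÷ 16 tbsp/cup × 117 g/cup ≈ 82.3 g
cake flour: 275 g × 9/8 ÷ 114 g/cup × 16 tbsp/cup ≈ 43.4 tbsp
pumpkin purée: 2/3 cup × 9/8 × 244 g/cup ÷ 1000 g/kg ≈ 0.2 kg

milk: 0.1 L; raisins: 0.3 cup; brown sugar: 159.5 g; chopped walnuts: 82.3 g; cake flour: 43.4 tbsp; pumpkin purée: 0.2 kg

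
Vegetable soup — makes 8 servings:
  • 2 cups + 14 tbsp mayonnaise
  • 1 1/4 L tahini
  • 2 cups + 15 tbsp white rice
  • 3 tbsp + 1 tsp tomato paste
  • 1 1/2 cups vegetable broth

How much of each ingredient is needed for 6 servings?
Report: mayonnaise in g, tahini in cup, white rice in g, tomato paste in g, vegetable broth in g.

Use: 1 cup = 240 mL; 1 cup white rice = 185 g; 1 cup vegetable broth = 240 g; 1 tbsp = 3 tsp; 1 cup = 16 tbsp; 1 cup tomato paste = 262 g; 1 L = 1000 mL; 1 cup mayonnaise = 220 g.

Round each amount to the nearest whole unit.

mayonnaise: 474 g; tahini: 4 cup; white rice: 408 g; tomato paste: 41 g; vegetable broth: 270 g

Scaling factor: 6/8 = 3/4 = 0.75.
mayonnaise: (2 cup + 14 tbsp = 2.875 cup) × 3/4 × 220 g/cup ≈ 474 g
tahini: 1.25 L × 3/4 × 1000 mL/L ÷ 240 mL/cup ≈ 4 cup
white rice: (2 cup + 15 tbsp = 2.9375 cup) × 3/4 × 185 g/cup ≈ 408 g
tomato paste: (3 tbsp + 1 tsp = 10/3 tbsp) × 3/4 ÷ 16 tbsp/cup × 262 g/cup ≈ 41 g
vegetable broth: 1.5 cup × 3/4 × 240 g/cup = 270 g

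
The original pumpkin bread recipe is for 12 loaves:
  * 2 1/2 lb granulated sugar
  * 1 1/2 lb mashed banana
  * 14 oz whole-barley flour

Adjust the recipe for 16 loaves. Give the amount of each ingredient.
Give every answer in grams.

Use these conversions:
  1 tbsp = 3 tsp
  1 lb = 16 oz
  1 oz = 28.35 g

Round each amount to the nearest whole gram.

granulated sugar: 1512 g; mashed banana: 907 g; whole-barley flour: 529 g

Scaling factor: 16/12 = 4/3.
granulated sugar: 2.5 lb × 4/3 × 16 oz/lb × 28.35 g/oz = 1512 g
mashed banana: 1.5 lb × 4/3 × 16 oz/lb × 28.35 g/oz ≈ 907 g
whole-barley flour: 14 oz × 4/3 × 28.35 g/oz ≈ 529 g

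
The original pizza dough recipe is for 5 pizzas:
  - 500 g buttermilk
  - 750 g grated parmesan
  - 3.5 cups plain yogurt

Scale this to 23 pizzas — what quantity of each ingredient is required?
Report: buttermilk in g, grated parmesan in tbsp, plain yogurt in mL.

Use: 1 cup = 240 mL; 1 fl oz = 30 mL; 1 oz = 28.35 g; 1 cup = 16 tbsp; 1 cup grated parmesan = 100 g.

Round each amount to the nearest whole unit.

Scaling factor: 23/5 = 4.6.
buttermilk: 500 g × 23/5 = 2300 g
grated parmesan: 750 g × 23/5 ÷ 100 g/cup × 16 tbsp/cup = 552 tbsp
plain yogurt: 3.5 cup × 23/5 × 240 mL/cup = 3864 mL

buttermilk: 2300 g; grated parmesan: 552 tbsp; plain yogurt: 3864 mL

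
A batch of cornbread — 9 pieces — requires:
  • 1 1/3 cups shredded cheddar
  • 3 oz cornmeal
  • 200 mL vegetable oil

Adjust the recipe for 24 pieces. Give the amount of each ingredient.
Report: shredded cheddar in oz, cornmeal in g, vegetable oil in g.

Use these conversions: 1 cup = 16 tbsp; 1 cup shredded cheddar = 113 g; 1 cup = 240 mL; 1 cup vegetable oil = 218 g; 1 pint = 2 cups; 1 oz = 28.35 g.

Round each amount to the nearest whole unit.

Scaling factor: 24/9 = 8/3.
shredded cheddar: 4/3 cup × 8/3 × 113 g/cup ÷ 28.35 g/oz ≈ 14 oz
cornmeal: 3 oz × 8/3 × 28.35 g/oz ≈ 227 g
vegetable oil: 200 mL × 8/3 ÷ 240 mL/cup × 218 g/cup ≈ 484 g

shredded cheddar: 14 oz; cornmeal: 227 g; vegetable oil: 484 g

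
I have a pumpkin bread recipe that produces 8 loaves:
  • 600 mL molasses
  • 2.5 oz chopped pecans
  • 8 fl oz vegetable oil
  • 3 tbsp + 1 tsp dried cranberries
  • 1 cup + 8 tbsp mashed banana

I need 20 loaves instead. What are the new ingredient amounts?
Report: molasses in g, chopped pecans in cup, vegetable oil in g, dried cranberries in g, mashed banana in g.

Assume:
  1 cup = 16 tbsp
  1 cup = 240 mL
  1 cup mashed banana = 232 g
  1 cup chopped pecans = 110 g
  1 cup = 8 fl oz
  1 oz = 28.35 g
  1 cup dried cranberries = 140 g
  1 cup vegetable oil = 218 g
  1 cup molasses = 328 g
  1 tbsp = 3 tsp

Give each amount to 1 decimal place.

molasses: 2050.0 g; chopped pecans: 1.6 cup; vegetable oil: 545.0 g; dried cranberries: 72.9 g; mashed banana: 870.0 g

Scaling factor: 20/8 = 5/2 = 2.5.
molasses: 600 mL × 5/2 ÷ 240 mL/cup × 328 g/cup = 2050.0 g
chopped pecans: 2.5 oz × 5/2 × 28.35 g/oz ÷ 110 g/cup ≈ 1.6 cup
vegetable oil: 8 fl oz × 5/2 ÷ 8 fl oz/cup × 218 g/cup = 545.0 g
dried cranberries: (3 tbsp + 1 tsp = 10/3 tbsp) × 5/2 ÷ 16 tbsp/cup × 140 g/cup ≈ 72.9 g
mashed banana: (1 cup + 8 tbsp = 1.5 cup) × 5/2 × 232 g/cup = 870.0 g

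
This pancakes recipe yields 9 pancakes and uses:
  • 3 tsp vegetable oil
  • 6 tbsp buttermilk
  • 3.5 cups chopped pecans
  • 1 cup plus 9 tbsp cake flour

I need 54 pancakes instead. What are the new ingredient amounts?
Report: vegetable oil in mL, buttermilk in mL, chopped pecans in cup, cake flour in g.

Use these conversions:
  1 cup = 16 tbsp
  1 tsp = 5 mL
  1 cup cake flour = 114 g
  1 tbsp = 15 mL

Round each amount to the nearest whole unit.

Scaling factor: 54/9 = 6.
vegetable oil: 3 tsp × 6 × 5 mL/tsp = 90 mL
buttermilk: 6 tbsp × 6 × 15 mL/tbsp = 540 mL
chopped pecans: 3.5 cup × 6 = 21 cup
cake flour: (1 cup + 9 tbsp = 1.5625 cup) × 6 × 114 g/cup ≈ 1069 g

vegetable oil: 90 mL; buttermilk: 540 mL; chopped pecans: 21 cup; cake flour: 1069 g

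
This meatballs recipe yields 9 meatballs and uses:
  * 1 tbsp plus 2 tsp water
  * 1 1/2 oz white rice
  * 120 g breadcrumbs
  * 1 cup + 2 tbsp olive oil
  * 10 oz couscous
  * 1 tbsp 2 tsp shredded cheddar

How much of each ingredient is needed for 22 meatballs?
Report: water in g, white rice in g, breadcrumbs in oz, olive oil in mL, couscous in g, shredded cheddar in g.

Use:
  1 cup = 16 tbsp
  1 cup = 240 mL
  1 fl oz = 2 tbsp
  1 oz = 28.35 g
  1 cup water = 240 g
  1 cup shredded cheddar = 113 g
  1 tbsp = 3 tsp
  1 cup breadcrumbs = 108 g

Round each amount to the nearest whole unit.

water: 61 g; white rice: 104 g; breadcrumbs: 10 oz; olive oil: 660 mL; couscous: 693 g; shredded cheddar: 29 g

Scaling factor: 22/9.
water: (1 tbsp + 2 tsp = 5/3 tbsp) × 22/9 ÷ 16 tbsp/cup × 240 g/cup ≈ 61 g
white rice: 1.5 oz × 22/9 × 28.35 g/oz ≈ 104 g
breadcrumbs: 120 g × 22/9 ÷ 28.35 g/oz ≈ 10 oz
olive oil: (1 cup + 2 tbsp = 1.125 cup) × 22/9 × 240 mL/cup = 660 mL
couscous: 10 oz × 22/9 × 28.35 g/oz = 693 g
shredded cheddar: (1 tbsp + 2 tsp = 5/3 tbsp) × 22/9 ÷ 16 tbsp/cup × 113 g/cup ≈ 29 g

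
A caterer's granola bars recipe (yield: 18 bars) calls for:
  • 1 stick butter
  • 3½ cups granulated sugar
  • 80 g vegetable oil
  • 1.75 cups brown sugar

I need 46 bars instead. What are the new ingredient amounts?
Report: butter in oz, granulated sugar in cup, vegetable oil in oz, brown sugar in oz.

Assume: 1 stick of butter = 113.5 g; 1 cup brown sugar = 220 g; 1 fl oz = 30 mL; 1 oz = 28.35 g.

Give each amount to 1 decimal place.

Scaling factor: 46/18 = 23/9.
butter: 1 stick × 23/9 × 113.5 g/stick ÷ 28.35 g/oz ≈ 10.2 oz
granulated sugar: 3.5 cup × 23/9 ≈ 8.9 cup
vegetable oil: 80 g × 23/9 ÷ 28.35 g/oz ≈ 7.2 oz
brown sugar: 1.75 cup × 23/9 × 220 g/cup ÷ 28.35 g/oz ≈ 34.7 oz

butter: 10.2 oz; granulated sugar: 8.9 cup; vegetable oil: 7.2 oz; brown sugar: 34.7 oz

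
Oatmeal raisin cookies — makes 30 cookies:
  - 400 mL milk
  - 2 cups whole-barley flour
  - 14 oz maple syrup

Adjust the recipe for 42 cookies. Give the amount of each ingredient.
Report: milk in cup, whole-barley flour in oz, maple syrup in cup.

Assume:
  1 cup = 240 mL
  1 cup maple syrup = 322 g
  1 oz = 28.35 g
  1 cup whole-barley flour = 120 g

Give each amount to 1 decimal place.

Scaling factor: 42/30 = 7/5 = 1.4.
milk: 400 mL × 7/5 ÷ 240 mL/cup ≈ 2.3 cup
whole-barley flour: 2 cup × 7/5 × 120 g/cup ÷ 28.35 g/oz ≈ 11.9 oz
maple syrup: 14 oz × 7/5 × 28.35 g/oz ÷ 322 g/cup ≈ 1.7 cup

milk: 2.3 cup; whole-barley flour: 11.9 oz; maple syrup: 1.7 cup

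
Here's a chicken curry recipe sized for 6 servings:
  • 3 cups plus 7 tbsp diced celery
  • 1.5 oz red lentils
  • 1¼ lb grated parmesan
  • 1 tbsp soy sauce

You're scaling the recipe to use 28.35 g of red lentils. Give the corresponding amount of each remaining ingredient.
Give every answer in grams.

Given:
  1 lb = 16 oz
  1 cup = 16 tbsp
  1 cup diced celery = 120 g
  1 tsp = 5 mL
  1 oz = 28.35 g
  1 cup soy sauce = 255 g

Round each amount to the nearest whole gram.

The original recipe has 42.525 g of red lentils, so the scaling factor is 28.35 ÷ 42.525 = 2/3.
diced celery: (3 cup + 7 tbsp = 3.4375 cup) × 2/3 × 120 g/cup = 275 g
grated parmesan: 1.25 lb × 2/3 × 16 oz/lb × 28.35 g/oz = 378 g
soy sauce: 1 tbsp × 2/3 ÷ 16 tbsp/cup × 255 g/cup ≈ 11 g

diced celery: 275 g; grated parmesan: 378 g; soy sauce: 11 g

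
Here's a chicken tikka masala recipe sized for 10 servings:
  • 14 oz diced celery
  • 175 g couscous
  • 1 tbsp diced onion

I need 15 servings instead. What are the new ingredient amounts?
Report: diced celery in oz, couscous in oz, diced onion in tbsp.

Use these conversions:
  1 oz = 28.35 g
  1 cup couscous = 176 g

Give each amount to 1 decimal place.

Scaling factor: 15/10 = 3/2 = 1.5.
diced celery: 14 oz × 3/2 = 21.0 oz
couscous: 175 g × 3/2 ÷ 28.35 g/oz ≈ 9.3 oz
diced onion: 1 tbsp × 3/2 = 1.5 tbsp

diced celery: 21.0 oz; couscous: 9.3 oz; diced onion: 1.5 tbsp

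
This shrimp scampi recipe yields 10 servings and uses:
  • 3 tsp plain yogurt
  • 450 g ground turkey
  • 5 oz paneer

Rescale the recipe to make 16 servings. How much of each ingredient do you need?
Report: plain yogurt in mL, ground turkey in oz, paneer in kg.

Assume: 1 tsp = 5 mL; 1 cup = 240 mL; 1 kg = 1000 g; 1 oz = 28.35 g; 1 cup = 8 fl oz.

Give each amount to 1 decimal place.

plain yogurt: 24.0 mL; ground turkey: 25.4 oz; paneer: 0.2 kg

Scaling factor: 16/10 = 8/5 = 1.6.
plain yogurt: 3 tsp × 8/5 × 5 mL/tsp = 24.0 mL
ground turkey: 450 g × 8/5 ÷ 28.35 g/oz ≈ 25.4 oz
paneer: 5 oz × 8/5 × 28.35 g/oz ÷ 1000 g/kg ≈ 0.2 kg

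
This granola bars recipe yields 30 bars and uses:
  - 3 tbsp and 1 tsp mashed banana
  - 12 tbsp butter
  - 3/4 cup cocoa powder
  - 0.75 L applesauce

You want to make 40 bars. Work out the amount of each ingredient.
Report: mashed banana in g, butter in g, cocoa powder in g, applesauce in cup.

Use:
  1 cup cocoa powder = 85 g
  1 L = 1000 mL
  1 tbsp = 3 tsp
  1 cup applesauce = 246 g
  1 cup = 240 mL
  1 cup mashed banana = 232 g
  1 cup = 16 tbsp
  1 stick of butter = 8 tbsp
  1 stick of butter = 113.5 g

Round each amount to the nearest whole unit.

Scaling factor: 40/30 = 4/3.
mashed banana: (3 tbsp + 1 tsp = 10/3 tbsp) × 4/3 ÷ 16 tbsp/cup × 232 g/cup ≈ 64 g
butter: 12 tbsp × 4/3 ÷ 8 tbsp/stick × 113.5 g/stick = 227 g
cocoa powder: 0.75 cup × 4/3 × 85 g/cup = 85 g
applesauce: 0.75 L × 4/3 × 1000 mL/L ÷ 240 mL/cup ≈ 4 cup

mashed banana: 64 g; butter: 227 g; cocoa powder: 85 g; applesauce: 4 cup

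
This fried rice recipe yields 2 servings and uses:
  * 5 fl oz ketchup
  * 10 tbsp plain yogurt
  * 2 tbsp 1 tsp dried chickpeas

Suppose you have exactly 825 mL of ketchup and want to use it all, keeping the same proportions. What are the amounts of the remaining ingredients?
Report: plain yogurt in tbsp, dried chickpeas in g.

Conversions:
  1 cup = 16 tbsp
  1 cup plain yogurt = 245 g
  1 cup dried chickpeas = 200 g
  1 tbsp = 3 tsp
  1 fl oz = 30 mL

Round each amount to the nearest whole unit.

The original recipe has 150 mL of ketchup, so the scaling factor is 825 ÷ 150 = 11/2 = 5.5.
plain yogurt: 10 tbsp × 11/2 = 55 tbsp
dried chickpeas: (2 tbsp + 1 tsp = 7/3 tbsp) × 11/2 ÷ 16 tbsp/cup × 200 g/cup ≈ 160 g

plain yogurt: 55 tbsp; dried chickpeas: 160 g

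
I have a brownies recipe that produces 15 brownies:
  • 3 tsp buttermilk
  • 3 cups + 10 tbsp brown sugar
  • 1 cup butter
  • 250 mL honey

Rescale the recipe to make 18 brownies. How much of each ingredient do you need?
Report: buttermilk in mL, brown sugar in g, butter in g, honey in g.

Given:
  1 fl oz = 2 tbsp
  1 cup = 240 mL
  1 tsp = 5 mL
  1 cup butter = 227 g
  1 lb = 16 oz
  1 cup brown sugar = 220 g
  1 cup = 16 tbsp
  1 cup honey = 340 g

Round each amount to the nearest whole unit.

buttermilk: 18 mL; brown sugar: 957 g; butter: 272 g; honey: 425 g

Scaling factor: 18/15 = 6/5 = 1.2.
buttermilk: 3 tsp × 6/5 × 5 mL/tsp = 18 mL
brown sugar: (3 cup + 10 tbsp = 3.625 cup) × 6/5 × 220 g/cup = 957 g
butter: 1 cup × 6/5 × 227 g/cup ≈ 272 g
honey: 250 mL × 6/5 ÷ 240 mL/cup × 340 g/cup = 425 g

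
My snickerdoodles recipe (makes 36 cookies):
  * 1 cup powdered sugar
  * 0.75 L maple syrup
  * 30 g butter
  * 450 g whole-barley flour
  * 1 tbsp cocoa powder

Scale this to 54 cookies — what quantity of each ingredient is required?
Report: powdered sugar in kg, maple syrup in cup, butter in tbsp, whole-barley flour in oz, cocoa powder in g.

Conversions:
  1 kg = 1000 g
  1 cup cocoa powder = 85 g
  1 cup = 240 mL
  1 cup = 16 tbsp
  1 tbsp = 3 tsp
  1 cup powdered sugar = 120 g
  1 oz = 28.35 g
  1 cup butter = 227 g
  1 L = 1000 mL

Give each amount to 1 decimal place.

powdered sugar: 0.2 kg; maple syrup: 4.7 cup; butter: 3.2 tbsp; whole-barley flour: 23.8 oz; cocoa powder: 8.0 g

Scaling factor: 54/36 = 3/2 = 1.5.
powdered sugar: 1 cup × 3/2 × 120 g/cup ÷ 1000 g/kg ≈ 0.2 kg
maple syrup: 0.75 L × 3/2 × 1000 mL/L ÷ 240 mL/cup ≈ 4.7 cup
butter: 30 g × 3/2 ÷ 227 g/cup × 16 tbsp/cup ≈ 3.2 tbsp
whole-barley flour: 450 g × 3/2 ÷ 28.35 g/oz ≈ 23.8 oz
cocoa powder: 1 tbsp × 3/2 ÷ 16 tbsp/cup × 85 g/cup ≈ 8.0 g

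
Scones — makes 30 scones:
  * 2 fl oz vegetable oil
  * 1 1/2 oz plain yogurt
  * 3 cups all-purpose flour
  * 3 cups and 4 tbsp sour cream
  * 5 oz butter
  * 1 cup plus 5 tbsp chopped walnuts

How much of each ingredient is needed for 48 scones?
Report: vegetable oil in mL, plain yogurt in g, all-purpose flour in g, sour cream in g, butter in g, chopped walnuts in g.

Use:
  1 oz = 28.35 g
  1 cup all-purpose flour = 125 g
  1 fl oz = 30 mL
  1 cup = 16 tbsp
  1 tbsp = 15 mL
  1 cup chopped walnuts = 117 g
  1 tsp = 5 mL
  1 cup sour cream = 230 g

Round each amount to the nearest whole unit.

vegetable oil: 96 mL; plain yogurt: 68 g; all-purpose flour: 600 g; sour cream: 1196 g; butter: 227 g; chopped walnuts: 246 g

Scaling factor: 48/30 = 8/5 = 1.6.
vegetable oil: 2 fl oz × 8/5 × 30 mL/fl oz = 96 mL
plain yogurt: 1.5 oz × 8/5 × 28.35 g/oz ≈ 68 g
all-purpose flour: 3 cup × 8/5 × 125 g/cup = 600 g
sour cream: (3 cup + 4 tbsp = 3.25 cup) × 8/5 × 230 g/cup = 1196 g
butter: 5 oz × 8/5 × 28.35 g/oz ≈ 227 g
chopped walnuts: (1 cup + 5 tbsp = 1.3125 cup) × 8/5 × 117 g/cup ≈ 246 g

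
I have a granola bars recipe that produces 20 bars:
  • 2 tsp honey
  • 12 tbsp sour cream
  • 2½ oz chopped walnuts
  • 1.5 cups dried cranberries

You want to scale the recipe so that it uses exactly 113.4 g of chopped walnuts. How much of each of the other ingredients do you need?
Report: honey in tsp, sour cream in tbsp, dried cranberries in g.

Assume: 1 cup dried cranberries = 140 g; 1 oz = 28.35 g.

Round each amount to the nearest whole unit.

The original recipe has 70.875 g of chopped walnuts, so the scaling factor is 113.4 ÷ 70.875 = 8/5 = 1.6.
honey: 2 tsp × 8/5 ≈ 3 tsp
sour cream: 12 tbsp × 8/5 ≈ 19 tbsp
dried cranberries: 1.5 cup × 8/5 × 140 g/cup = 336 g

honey: 3 tsp; sour cream: 19 tbsp; dried cranberries: 336 g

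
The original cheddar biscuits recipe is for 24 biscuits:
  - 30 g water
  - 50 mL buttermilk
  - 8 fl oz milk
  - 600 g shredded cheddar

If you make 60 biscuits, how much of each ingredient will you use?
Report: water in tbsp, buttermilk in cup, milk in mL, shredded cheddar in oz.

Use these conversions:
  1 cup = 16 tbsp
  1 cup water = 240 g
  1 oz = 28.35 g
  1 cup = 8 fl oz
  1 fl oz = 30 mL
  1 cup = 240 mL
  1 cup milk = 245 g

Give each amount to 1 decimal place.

Scaling factor: 60/24 = 5/2 = 2.5.
water: 30 g × 5/2 ÷ 240 g/cup × 16 tbsp/cup = 5.0 tbsp
buttermilk: 50 mL × 5/2 ÷ 240 mL/cup ≈ 0.5 cup
milk: 8 fl oz × 5/2 × 30 mL/fl oz = 600.0 mL
shredded cheddar: 600 g × 5/2 ÷ 28.35 g/oz ≈ 52.9 oz

water: 5.0 tbsp; buttermilk: 0.5 cup; milk: 600.0 mL; shredded cheddar: 52.9 oz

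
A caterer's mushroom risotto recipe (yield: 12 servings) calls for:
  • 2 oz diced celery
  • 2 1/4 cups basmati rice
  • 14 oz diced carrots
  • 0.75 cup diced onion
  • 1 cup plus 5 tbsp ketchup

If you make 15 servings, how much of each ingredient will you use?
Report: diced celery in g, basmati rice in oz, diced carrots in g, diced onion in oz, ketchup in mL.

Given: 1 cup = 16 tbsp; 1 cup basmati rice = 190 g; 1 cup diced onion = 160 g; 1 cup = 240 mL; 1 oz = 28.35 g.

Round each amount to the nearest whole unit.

diced celery: 71 g; basmati rice: 19 oz; diced carrots: 496 g; diced onion: 5 oz; ketchup: 394 mL

Scaling factor: 15/12 = 5/4 = 1.25.
diced celery: 2 oz × 5/4 × 28.35 g/oz ≈ 71 g
basmati rice: 2.25 cup × 5/4 × 190 g/cup ÷ 28.35 g/oz ≈ 19 oz
diced carrots: 14 oz × 5/4 × 28.35 g/oz ≈ 496 g
diced onion: 0.75 cup × 5/4 × 160 g/cup ÷ 28.35 g/oz ≈ 5 oz
ketchup: (1 cup + 5 tbsp = 1.3125 cup) × 5/4 × 240 mL/cup ≈ 394 mL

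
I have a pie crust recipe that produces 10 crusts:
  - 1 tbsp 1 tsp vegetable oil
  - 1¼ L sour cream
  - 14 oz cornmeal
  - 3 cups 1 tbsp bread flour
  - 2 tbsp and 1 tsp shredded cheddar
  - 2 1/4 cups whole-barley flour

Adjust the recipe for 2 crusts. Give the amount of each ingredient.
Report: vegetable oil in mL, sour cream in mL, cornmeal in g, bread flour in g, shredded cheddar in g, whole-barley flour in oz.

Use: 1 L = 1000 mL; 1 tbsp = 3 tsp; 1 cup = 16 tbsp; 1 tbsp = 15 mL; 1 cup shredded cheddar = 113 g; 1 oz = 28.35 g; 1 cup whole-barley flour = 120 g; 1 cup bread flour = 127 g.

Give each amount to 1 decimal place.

vegetable oil: 4.0 mL; sour cream: 250.0 mL; cornmeal: 79.4 g; bread flour: 77.8 g; shredded cheddar: 3.3 g; whole-barley flour: 1.9 oz

Scaling factor: 2/10 = 1/5 = 0.2.
vegetable oil: (1 tbsp + 1 tsp = 4/3 tbsp) × 1/5 × 15 mL/tbsp = 4.0 mL
sour cream: 1.25 L × 1/5 × 1000 mL/L = 250.0 mL
cornmeal: 14 oz × 1/5 × 28.35 g/oz ≈ 79.4 g
bread flour: (3 cup + 1 tbsp = 3.0625 cup) × 1/5 × 127 g/cup ≈ 77.8 g
shredded cheddar: (2 tbsp + 1 tsp = 7/3 tbsp) × 1/5 ÷ 16 tbsp/cup × 113 g/cup ≈ 3.3 g
whole-barley flour: 2.25 cup × 1/5 × 120 g/cup ÷ 28.35 g/oz ≈ 1.9 oz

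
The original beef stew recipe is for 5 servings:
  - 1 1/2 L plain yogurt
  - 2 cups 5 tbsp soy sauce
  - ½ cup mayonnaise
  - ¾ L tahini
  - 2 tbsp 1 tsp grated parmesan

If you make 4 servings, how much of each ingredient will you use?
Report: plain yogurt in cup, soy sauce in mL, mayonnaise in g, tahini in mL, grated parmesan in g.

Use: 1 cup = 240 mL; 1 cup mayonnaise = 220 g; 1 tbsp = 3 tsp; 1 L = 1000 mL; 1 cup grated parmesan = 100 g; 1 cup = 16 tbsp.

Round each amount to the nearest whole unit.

Scaling factor: 4/5 = 0.8.
plain yogurt: 1.5 L × 4/5 × 1000 mL/L ÷ 240 mL/cup = 5 cup
soy sauce: (2 cup + 5 tbsp = 2.3125 cup) × 4/5 × 240 mL/cup = 444 mL
mayonnaise: 0.5 cup × 4/5 × 220 g/cup = 88 g
tahini: 0.75 L × 4/5 × 1000 mL/L = 600 mL
grated parmesan: (2 tbsp + 1 tsp = 7/3 tbsp) × 4/5 ÷ 16 tbsp/cup × 100 g/cup ≈ 12 g

plain yogurt: 5 cup; soy sauce: 444 mL; mayonnaise: 88 g; tahini: 600 mL; grated parmesan: 12 g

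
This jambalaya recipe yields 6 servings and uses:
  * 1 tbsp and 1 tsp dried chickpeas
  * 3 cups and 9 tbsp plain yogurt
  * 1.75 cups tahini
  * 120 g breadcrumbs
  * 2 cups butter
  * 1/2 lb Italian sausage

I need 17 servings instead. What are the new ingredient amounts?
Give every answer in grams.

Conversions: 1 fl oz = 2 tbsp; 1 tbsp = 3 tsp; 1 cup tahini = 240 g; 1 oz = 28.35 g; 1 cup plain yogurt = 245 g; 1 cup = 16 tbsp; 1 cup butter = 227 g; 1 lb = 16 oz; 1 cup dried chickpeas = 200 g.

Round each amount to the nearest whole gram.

Scaling factor: 17/6.
dried chickpeas: (1 tbsp + 1 tsp = 4/3 tbsp) × 17/6 ÷ 16 tbsp/cup × 200 g/cup ≈ 47 g
plain yogurt: (3 cup + 9 tbsp = 3.5625 cup) × 17/6 × 245 g/cup ≈ 2473 g
tahini: 1.75 cup × 17/6 × 240 g/cup = 1190 g
breadcrumbs: 120 g × 17/6 = 340 g
butter: 2 cup × 17/6 × 227 g/cup ≈ 1286 g
Italian sausage: 0.5 lb × 17/6 × 16 oz/lb × 28.35 g/oz ≈ 643 g

dried chickpeas: 47 g; plain yogurt: 2473 g; tahini: 1190 g; breadcrumbs: 340 g; butter: 1286 g; Italian sausage: 643 g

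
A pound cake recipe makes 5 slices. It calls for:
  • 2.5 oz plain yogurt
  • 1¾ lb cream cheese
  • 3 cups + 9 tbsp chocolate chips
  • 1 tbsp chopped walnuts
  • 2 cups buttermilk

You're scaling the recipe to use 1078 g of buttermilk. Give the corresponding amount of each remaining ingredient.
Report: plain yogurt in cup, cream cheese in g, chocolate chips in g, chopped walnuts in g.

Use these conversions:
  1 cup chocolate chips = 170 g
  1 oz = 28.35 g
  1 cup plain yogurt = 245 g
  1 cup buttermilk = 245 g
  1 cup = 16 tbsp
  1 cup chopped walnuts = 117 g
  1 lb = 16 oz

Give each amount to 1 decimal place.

The original recipe has 490 g of buttermilk, so the scaling factor is 1078 ÷ 490 = 11/5 = 2.2.
plain yogurt: 2.5 oz × 11/5 × 28.35 g/oz ÷ 245 g/cup ≈ 0.6 cup
cream cheese: 1.75 lb × 11/5 × 16 oz/lb × 28.35 g/oz ≈ 1746.4 g
chocolate chips: (3 cup + 9 tbsp = 3.5625 cup) × 11/5 × 170 g/cup ≈ 1332.4 g
chopped walnuts: 1 tbsp × 11/5 ÷ 16 tbsp/cup × 117 g/cup ≈ 16.1 g

plain yogurt: 0.6 cup; cream cheese: 1746.4 g; chocolate chips: 1332.4 g; chopped walnuts: 16.1 g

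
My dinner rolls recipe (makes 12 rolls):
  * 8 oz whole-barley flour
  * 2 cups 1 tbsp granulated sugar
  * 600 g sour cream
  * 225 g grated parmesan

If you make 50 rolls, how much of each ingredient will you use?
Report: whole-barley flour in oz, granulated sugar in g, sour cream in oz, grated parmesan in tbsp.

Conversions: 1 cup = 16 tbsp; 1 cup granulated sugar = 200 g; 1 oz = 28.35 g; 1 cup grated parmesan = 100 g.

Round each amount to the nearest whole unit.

whole-barley flour: 33 oz; granulated sugar: 1719 g; sour cream: 88 oz; grated parmesan: 150 tbsp

Scaling factor: 50/12 = 25/6.
whole-barley flour: 8 oz × 25/6 ≈ 33 oz
granulated sugar: (2 cup + 1 tbsp = 2.0625 cup) × 25/6 × 200 g/cup ≈ 1719 g
sour cream: 600 g × 25/6 ÷ 28.35 g/oz ≈ 88 oz
grated parmesan: 225 g × 25/6 ÷ 100 g/cup × 16 tbsp/cup = 150 tbsp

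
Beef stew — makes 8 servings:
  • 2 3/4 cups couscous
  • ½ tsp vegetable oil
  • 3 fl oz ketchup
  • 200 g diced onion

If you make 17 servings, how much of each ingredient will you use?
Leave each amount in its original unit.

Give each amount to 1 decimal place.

couscous: 5.8 cup; vegetable oil: 1.1 tsp; ketchup: 6.4 fl oz; diced onion: 425.0 g

Scaling factor: 17/8 = 2.125.
couscous: 2.75 cup × 17/8 ≈ 5.8 cup
vegetable oil: 0.5 tsp × 17/8 ≈ 1.1 tsp
ketchup: 3 fl oz × 17/8 ≈ 6.4 fl oz
diced onion: 200 g × 17/8 = 425.0 g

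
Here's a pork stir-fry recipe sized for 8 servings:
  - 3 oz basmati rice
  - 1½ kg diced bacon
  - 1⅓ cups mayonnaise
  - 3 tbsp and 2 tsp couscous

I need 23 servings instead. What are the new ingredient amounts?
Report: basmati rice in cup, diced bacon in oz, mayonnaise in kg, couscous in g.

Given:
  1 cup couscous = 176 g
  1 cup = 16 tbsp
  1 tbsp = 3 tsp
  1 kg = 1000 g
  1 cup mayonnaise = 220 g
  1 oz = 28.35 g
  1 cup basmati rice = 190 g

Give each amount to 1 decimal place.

Scaling factor: 23/8 = 2.875.
basmati rice: 3 oz × 23/8 × 28.35 g/oz ÷ 190 g/cup ≈ 1.3 cup
diced bacon: 1.5 kg × 23/8 × 1000 g/kg ÷ 28.35 g/oz ≈ 152.1 oz
mayonnaise: 4/3 cup × 23/8 × 220 g/cup ÷ 1000 g/kg ≈ 0.8 kg
couscous: (3 tbsp + 2 tsp = 11/3 tbsp) × 23/8 ÷ 16 tbsp/cup × 176 g/cup ≈ 116.0 g

basmati rice: 1.3 cup; diced bacon: 152.1 oz; mayonnaise: 0.8 kg; couscous: 116.0 g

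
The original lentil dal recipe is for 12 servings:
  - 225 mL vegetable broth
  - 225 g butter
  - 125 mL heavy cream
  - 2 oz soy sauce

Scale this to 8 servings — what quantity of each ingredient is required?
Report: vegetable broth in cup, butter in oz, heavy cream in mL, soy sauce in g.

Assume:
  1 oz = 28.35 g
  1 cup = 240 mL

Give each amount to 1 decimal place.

Scaling factor: 8/12 = 2/3.
vegetable broth: 225 mL × 2/3 ÷ 240 mL/cup ≈ 0.6 cup
butter: 225 g × 2/3 ÷ 28.35 g/oz ≈ 5.3 oz
heavy cream: 125 mL × 2/3 ≈ 83.3 mL
soy sauce: 2 oz × 2/3 × 28.35 g/oz = 37.8 g

vegetable broth: 0.6 cup; butter: 5.3 oz; heavy cream: 83.3 mL; soy sauce: 37.8 g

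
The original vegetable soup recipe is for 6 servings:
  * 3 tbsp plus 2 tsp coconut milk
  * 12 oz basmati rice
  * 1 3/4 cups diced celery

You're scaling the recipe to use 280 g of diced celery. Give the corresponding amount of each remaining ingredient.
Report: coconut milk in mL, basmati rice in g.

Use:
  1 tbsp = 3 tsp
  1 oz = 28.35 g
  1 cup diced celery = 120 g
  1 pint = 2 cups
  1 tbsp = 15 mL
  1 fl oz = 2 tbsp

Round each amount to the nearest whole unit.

coconut milk: 73 mL; basmati rice: 454 g

The original recipe has 210 g of diced celery, so the scaling factor is 280 ÷ 210 = 4/3.
coconut milk: (3 tbsp + 2 tsp = 11/3 tbsp) × 4/3 × 15 mL/tbsp ≈ 73 mL
basmati rice: 12 oz × 4/3 × 28.35 g/oz ≈ 454 g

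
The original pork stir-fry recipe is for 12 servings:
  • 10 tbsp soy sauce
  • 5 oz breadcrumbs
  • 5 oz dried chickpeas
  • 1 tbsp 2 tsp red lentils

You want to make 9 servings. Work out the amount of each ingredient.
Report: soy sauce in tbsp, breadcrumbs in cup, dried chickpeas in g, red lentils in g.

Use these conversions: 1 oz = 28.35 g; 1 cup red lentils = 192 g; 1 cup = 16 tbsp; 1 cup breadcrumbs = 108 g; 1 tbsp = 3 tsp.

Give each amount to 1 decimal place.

Scaling factor: 9/12 = 3/4 = 0.75.
soy sauce: 10 tbsp × 3/4 = 7.5 tbsp
breadcrumbs: 5 oz × 3/4 × 28.35 g/oz ÷ 108 g/cup ≈ 1.0 cup
dried chickpeas: 5 oz × 3/4 × 28.35 g/oz ≈ 106.3 g
red lentils: (1 tbsp + 2 tsp = 5/3 tbsp) × 3/4 ÷ 16 tbsp/cup × 192 g/cup = 15.0 g

soy sauce: 7.5 tbsp; breadcrumbs: 1.0 cup; dried chickpeas: 106.3 g; red lentils: 15.0 g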